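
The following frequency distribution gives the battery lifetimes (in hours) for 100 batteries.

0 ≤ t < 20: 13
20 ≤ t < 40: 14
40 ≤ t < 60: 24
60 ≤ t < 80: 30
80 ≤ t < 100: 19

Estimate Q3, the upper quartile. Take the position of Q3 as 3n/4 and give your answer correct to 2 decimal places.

76.00

Cumulative frequencies: 13, 27, 51, 81, 100
n = 100; position = 3n/4 = 75.
This falls in the class 60 ≤ t < 80: L = 60, F = 51, f = 30, h = 20.
Upper quartile ≈ 60 + ((75 − 51) / 30) × 20 = 76.0000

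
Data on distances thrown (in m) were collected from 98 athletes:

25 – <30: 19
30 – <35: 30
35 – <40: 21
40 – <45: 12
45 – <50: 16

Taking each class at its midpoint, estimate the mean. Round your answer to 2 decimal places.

Midpoints: 27.5, 32.5, 37.5, 42.5, 47.5
Σfm = 19×27.5 + 30×32.5 + 21×37.5 + 12×42.5 + 16×47.5 = 3555
n = Σf = 98
Mean = 3555 / 98 = 36.2755

36.28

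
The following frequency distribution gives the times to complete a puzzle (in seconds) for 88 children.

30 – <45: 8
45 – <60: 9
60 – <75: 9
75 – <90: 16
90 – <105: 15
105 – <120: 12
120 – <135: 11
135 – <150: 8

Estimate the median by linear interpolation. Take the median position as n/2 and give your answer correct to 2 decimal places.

Cumulative frequencies: 8, 17, 26, 42, 57, 69, 80, 88
n = 88; position = n/2 = 44.
This falls in the class 90 – <105: L = 90, F = 42, f = 15, h = 15.
Median ≈ 90 + ((44 − 42) / 15) × 15 = 92.0000

92.00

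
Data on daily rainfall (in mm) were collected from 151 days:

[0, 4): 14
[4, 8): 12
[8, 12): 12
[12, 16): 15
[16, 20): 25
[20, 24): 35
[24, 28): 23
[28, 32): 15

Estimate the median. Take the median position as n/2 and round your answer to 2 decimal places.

19.60

Cumulative frequencies: 14, 26, 38, 53, 78, 113, 136, 151
n = 151; position = n/2 = 75.5.
This falls in the class [16, 20): L = 16, F = 53, f = 25, h = 4.
Median ≈ 16 + ((75.5 − 53) / 25) × 4 = 19.6000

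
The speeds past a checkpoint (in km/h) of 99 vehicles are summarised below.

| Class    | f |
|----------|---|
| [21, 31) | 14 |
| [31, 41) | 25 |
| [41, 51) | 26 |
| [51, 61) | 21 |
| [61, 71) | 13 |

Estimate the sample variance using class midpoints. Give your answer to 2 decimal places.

Midpoints: 26, 36, 46, 56, 66
n = 99, Σfm = 4494, mean = 45.3939
Σfm² = 219364
Σf(m − x̄)² = Σfm² − (Σfm)²/n = 219364 − 4494²/99 = 15363.6364
Sample variance = 15363.6364 / 98 = 156.7718

156.77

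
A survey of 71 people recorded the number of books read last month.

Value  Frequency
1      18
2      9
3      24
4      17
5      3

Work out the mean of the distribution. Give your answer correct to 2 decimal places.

Values: 1, 2, 3, 4, 5
Σfx = 18×1 + 9×2 + 24×3 + 17×4 + 3×5 = 191
n = Σf = 71
Mean = 191 / 71 = 2.6901

2.69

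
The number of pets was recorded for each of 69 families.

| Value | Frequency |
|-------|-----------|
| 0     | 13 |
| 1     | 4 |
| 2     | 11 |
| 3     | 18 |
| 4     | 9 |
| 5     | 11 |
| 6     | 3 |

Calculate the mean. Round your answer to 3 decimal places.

2.739

Values: 0, 1, 2, 3, 4, 5, 6
Σfx = 13×0 + 4×1 + 11×2 + 18×3 + 9×4 + 11×5 + 3×6 = 189
n = Σf = 69
Mean = 189 / 69 = 2.7391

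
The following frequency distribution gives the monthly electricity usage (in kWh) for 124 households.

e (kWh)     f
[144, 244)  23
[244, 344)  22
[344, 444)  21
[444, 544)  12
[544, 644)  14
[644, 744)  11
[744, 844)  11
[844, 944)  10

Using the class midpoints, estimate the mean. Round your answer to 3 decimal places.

473.839

Midpoints: 194, 294, 394, 494, 594, 694, 794, 894
Σfm = 23×194 + 22×294 + 21×394 + 12×494 + 14×594 + 11×694 + 11×794 + 10×894 = 58756
n = Σf = 124
Mean = 58756 / 124 = 473.8387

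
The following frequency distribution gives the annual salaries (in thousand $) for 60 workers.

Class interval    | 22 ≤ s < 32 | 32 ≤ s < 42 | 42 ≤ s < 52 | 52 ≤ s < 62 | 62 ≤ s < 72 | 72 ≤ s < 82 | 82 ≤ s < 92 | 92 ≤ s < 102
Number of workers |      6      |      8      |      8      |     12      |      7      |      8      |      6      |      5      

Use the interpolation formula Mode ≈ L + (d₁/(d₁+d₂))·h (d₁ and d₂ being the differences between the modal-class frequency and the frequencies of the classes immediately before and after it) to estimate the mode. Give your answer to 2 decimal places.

56.44

Modal class: 52 ≤ s < 62 (highest frequency 12).
d₁ = 12 − 8 = 4, d₂ = 12 − 7 = 5
Mode ≈ 52 + (4/(4+5)) × 10 = 52 + 4.4444 = 56.4444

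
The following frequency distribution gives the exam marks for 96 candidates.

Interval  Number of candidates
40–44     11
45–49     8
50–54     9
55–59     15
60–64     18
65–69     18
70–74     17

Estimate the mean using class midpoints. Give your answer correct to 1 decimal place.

59.4

Midpoints: 42, 47, 52, 57, 62, 67, 72
Σfm = 11×42 + 8×47 + 9×52 + 15×57 + 18×62 + 18×67 + 17×72 = 5707
n = Σf = 96
Mean = 5707 / 96 = 59.4479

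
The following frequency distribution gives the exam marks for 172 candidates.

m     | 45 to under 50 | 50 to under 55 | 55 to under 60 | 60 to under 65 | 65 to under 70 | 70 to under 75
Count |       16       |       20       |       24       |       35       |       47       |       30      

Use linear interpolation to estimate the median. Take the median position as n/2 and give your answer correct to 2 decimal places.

Cumulative frequencies: 16, 36, 60, 95, 142, 172
n = 172; position = n/2 = 86.
This falls in the class 60 to under 65: L = 60, F = 60, f = 35, h = 5.
Median ≈ 60 + ((86 − 60) / 35) × 5 = 63.7143

63.71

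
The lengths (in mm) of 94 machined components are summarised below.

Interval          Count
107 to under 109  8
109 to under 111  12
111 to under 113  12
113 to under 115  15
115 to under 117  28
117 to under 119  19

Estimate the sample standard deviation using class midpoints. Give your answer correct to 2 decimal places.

3.18

Midpoints: 108, 110, 112, 114, 116, 118
n = 94, Σfm = 10728, mean = 114.1277
Σfm² = 1225304
Σf(m − x̄)² = Σfm² − (Σfm)²/n = 1225304 − 10728²/94 = 942.4681
Sample variance = 942.4681 / 93 = 10.1341
Standard deviation = √10.1341 = 3.1834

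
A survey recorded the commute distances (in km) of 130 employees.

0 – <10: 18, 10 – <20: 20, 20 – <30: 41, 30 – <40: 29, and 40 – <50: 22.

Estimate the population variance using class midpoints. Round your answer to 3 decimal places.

Midpoints: 5, 15, 25, 35, 45
n = 130, Σfm = 3420, mean = 26.3077
Σfm² = 110650
Σf(m − x̄)² = Σfm² − (Σfm)²/n = 110650 − 3420²/130 = 20677.6923
Population variance = 20677.6923 / 130 = 159.0592

159.059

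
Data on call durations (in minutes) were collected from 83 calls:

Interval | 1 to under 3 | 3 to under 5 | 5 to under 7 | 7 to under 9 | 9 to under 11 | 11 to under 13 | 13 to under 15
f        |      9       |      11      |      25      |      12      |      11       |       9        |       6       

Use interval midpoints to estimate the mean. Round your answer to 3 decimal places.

Midpoints: 2, 4, 6, 8, 10, 12, 14
Σfm = 9×2 + 11×4 + 25×6 + 12×8 + 11×10 + 9×12 + 6×14 = 610
n = Σf = 83
Mean = 610 / 83 = 7.3494

7.349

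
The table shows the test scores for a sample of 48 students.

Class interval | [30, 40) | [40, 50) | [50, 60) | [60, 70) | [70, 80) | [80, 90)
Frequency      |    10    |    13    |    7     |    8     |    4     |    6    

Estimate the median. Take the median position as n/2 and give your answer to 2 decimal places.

51.43

Cumulative frequencies: 10, 23, 30, 38, 42, 48
n = 48; position = n/2 = 24.
This falls in the class [50, 60): L = 50, F = 23, f = 7, h = 10.
Median ≈ 50 + ((24 − 23) / 7) × 10 = 51.4286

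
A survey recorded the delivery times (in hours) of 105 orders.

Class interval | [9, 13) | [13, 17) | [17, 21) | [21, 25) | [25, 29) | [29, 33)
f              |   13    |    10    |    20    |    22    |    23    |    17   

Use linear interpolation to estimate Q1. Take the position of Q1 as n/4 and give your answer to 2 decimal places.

Cumulative frequencies: 13, 23, 43, 65, 88, 105
n = 105; position = n/4 = 26.25.
This falls in the class [17, 21): L = 17, F = 23, f = 20, h = 4.
Lower quartile ≈ 17 + ((26.25 − 23) / 20) × 4 = 17.6500

17.65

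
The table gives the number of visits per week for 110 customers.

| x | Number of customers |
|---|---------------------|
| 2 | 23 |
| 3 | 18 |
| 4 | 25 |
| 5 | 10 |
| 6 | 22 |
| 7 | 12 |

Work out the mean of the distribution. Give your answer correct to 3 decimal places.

4.236

Values: 2, 3, 4, 5, 6, 7
Σfx = 23×2 + 18×3 + 25×4 + 10×5 + 22×6 + 12×7 = 466
n = Σf = 110
Mean = 466 / 110 = 4.2364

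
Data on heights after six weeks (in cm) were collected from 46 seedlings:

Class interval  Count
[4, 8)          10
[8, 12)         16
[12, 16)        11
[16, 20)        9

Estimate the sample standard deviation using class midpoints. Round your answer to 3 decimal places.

4.180

Midpoints: 6, 10, 14, 18
n = 46, Σfm = 536, mean = 11.6522
Σfm² = 7032
Σf(m − x̄)² = Σfm² − (Σfm)²/n = 7032 − 536²/46 = 786.4348
Sample variance = 786.4348 / 45 = 17.4763
Standard deviation = √17.4763 = 4.1805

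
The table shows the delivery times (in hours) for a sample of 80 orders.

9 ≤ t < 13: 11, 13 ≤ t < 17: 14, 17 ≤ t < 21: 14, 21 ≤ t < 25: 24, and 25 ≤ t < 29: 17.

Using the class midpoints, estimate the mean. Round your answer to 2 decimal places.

20.10

Midpoints: 11, 15, 19, 23, 27
Σfm = 11×11 + 14×15 + 14×19 + 24×23 + 17×27 = 1608
n = Σf = 80
Mean = 1608 / 80 = 20.1000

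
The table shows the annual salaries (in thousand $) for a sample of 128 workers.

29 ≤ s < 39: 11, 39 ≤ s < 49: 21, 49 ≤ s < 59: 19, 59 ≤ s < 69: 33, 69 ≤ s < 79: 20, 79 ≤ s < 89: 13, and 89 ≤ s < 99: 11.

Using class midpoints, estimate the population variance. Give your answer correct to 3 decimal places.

Midpoints: 34, 44, 54, 64, 74, 84, 94
n = 128, Σfm = 8042, mean = 62.8281
Σfm² = 542388
Σf(m − x̄)² = Σfm² − (Σfm)²/n = 542388 − 8042²/128 = 37124.2188
Population variance = 37124.2188 / 128 = 290.0330

290.033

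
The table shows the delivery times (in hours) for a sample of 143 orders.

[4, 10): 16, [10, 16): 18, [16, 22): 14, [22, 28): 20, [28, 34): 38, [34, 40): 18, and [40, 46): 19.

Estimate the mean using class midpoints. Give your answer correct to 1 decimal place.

Midpoints: 7, 13, 19, 25, 31, 37, 43
Σfm = 16×7 + 18×13 + 14×19 + 20×25 + 38×31 + 18×37 + 19×43 = 3773
n = Σf = 143
Mean = 3773 / 143 = 26.3846

26.4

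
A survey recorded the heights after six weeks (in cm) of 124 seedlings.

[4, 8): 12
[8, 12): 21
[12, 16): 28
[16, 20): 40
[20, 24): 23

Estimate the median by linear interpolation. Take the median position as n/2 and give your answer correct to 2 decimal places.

16.10

Cumulative frequencies: 12, 33, 61, 101, 124
n = 124; position = n/2 = 62.
This falls in the class [16, 20): L = 16, F = 61, f = 40, h = 4.
Median ≈ 16 + ((62 − 61) / 40) × 4 = 16.1000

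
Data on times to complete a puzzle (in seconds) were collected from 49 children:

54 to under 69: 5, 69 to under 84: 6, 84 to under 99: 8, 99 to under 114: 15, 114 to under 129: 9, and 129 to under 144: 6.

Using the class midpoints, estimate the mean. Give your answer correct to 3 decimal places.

102.214

Midpoints: 61.5, 76.5, 91.5, 106.5, 121.5, 136.5
Σfm = 5×61.5 + 6×76.5 + 8×91.5 + 15×106.5 + 9×121.5 + 6×136.5 = 5008.5
n = Σf = 49
Mean = 5008.5 / 49 = 102.2143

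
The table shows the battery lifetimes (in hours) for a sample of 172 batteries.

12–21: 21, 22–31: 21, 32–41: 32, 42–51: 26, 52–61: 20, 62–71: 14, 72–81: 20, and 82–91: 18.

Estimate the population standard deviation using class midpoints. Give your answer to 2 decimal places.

22.08

Midpoints: 16.5, 26.5, 36.5, 46.5, 56.5, 66.5, 76.5, 86.5
n = 172, Σfm = 8428, mean = 49.0000
Σfm² = 496797
Σf(m − x̄)² = Σfm² − (Σfm)²/n = 496797 − 8428²/172 = 83825.0000
Population variance = 83825.0000 / 172 = 487.3547
Standard deviation = √487.3547 = 22.0761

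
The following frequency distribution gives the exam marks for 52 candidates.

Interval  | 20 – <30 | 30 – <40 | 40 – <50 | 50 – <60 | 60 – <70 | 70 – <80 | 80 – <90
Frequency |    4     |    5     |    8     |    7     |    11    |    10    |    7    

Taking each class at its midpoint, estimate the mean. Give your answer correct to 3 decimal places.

59.231

Midpoints: 25, 35, 45, 55, 65, 75, 85
Σfm = 4×25 + 5×35 + 8×45 + 7×55 + 11×65 + 10×75 + 7×85 = 3080
n = Σf = 52
Mean = 3080 / 52 = 59.2308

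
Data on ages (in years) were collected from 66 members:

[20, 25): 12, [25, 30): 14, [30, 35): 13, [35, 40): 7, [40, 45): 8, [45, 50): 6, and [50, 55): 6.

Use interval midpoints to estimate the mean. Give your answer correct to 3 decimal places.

34.545

Midpoints: 22.5, 27.5, 32.5, 37.5, 42.5, 47.5, 52.5
Σfm = 12×22.5 + 14×27.5 + 13×32.5 + 7×37.5 + 8×42.5 + 6×47.5 + 6×52.5 = 2280
n = Σf = 66
Mean = 2280 / 66 = 34.5455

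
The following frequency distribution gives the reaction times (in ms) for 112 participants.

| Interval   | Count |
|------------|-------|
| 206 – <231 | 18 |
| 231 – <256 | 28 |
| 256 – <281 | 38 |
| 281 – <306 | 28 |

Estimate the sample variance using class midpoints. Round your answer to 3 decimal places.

Midpoints: 218.5, 243.5, 268.5, 293.5
n = 112, Σfm = 29172, mean = 260.4643
Σfm² = 7671032
Σf(m − x̄)² = Σfm² − (Σfm)²/n = 7671032 − 29172²/112 = 72767.8571
Sample variance = 72767.8571 / 111 = 655.5663

655.566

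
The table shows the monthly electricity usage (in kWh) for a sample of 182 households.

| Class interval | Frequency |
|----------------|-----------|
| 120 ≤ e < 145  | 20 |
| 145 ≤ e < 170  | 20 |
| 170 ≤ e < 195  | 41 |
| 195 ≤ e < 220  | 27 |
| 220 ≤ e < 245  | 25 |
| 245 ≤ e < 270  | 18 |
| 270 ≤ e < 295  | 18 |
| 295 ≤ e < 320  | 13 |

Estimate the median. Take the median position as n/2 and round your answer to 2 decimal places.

Cumulative frequencies: 20, 40, 81, 108, 133, 151, 169, 182
n = 182; position = n/2 = 91.
This falls in the class 195 ≤ e < 220: L = 195, F = 81, f = 27, h = 25.
Median ≈ 195 + ((91 − 81) / 27) × 25 = 204.2593

204.26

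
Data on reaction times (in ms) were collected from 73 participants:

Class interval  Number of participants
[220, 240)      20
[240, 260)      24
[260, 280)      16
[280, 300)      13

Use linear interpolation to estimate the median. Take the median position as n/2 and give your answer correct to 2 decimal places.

253.75

Cumulative frequencies: 20, 44, 60, 73
n = 73; position = n/2 = 36.5.
This falls in the class [240, 260): L = 240, F = 20, f = 24, h = 20.
Median ≈ 240 + ((36.5 − 20) / 24) × 20 = 253.7500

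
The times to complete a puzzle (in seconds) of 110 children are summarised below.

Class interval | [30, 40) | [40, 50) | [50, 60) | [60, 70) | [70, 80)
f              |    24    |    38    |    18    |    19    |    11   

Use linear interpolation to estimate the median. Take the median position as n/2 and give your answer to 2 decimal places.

48.16

Cumulative frequencies: 24, 62, 80, 99, 110
n = 110; position = n/2 = 55.
This falls in the class [40, 50): L = 40, F = 24, f = 38, h = 10.
Median ≈ 40 + ((55 − 24) / 38) × 10 = 48.1579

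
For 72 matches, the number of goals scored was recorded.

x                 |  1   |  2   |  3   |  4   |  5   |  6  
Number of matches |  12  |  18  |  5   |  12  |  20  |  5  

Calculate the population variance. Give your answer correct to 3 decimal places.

2.699

Values: 1, 2, 3, 4, 5, 6
n = 72, Σfx = 241, mean = 3.3472
Σfx² = 1001
Σf(x − x̄)² = Σfx² − (Σfx)²/n = 1001 − 241²/72 = 194.3194
Population variance = 194.3194 / 72 = 2.6989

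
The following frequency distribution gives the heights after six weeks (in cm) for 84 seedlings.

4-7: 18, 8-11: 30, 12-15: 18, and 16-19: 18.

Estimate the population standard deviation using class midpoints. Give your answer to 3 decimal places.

4.199

Midpoints: 5.5, 9.5, 13.5, 17.5
n = 84, Σfm = 942, mean = 11.2143
Σfm² = 12045
Σf(m − x̄)² = Σfm² − (Σfm)²/n = 12045 − 942²/84 = 1481.1429
Population variance = 1481.1429 / 84 = 17.6327
Standard deviation = √17.6327 = 4.1991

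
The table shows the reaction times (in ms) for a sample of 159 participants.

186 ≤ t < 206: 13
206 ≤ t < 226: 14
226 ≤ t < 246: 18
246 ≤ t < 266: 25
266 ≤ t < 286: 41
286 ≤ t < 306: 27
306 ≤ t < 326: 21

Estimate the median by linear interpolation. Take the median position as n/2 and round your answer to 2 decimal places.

Cumulative frequencies: 13, 27, 45, 70, 111, 138, 159
n = 159; position = n/2 = 79.5.
This falls in the class 266 ≤ t < 286: L = 266, F = 70, f = 41, h = 20.
Median ≈ 266 + ((79.5 − 70) / 41) × 20 = 270.6341

270.63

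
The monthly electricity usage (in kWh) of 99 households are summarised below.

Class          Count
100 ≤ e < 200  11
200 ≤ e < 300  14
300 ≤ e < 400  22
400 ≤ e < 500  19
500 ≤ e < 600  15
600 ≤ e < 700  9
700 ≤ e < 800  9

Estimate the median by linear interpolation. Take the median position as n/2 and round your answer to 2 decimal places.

413.16

Cumulative frequencies: 11, 25, 47, 66, 81, 90, 99
n = 99; position = n/2 = 49.5.
This falls in the class 400 ≤ e < 500: L = 400, F = 47, f = 19, h = 100.
Median ≈ 400 + ((49.5 − 47) / 19) × 100 = 413.1579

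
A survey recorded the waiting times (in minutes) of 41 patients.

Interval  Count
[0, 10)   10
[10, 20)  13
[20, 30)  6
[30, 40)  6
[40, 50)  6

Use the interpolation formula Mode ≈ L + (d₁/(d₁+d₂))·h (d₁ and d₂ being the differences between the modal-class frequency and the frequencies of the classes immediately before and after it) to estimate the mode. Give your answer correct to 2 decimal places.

13.00

Modal class: [10, 20) (highest frequency 13).
d₁ = 13 − 10 = 3, d₂ = 13 − 6 = 7
Mode ≈ 10 + (3/(3+7)) × 10 = 10 + 3.0000 = 13.0000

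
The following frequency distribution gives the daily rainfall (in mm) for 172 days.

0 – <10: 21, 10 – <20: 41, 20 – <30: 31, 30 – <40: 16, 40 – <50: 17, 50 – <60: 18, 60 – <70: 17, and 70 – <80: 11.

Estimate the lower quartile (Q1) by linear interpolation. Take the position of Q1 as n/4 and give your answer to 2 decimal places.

15.37

Cumulative frequencies: 21, 62, 93, 109, 126, 144, 161, 172
n = 172; position = n/4 = 43.
This falls in the class 10 – <20: L = 10, F = 21, f = 41, h = 10.
Lower quartile ≈ 10 + ((43 − 21) / 41) × 10 = 15.3659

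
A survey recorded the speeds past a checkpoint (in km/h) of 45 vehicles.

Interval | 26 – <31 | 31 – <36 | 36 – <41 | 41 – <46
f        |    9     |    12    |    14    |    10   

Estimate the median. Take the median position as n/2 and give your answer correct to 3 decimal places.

36.536

Cumulative frequencies: 9, 21, 35, 45
n = 45; position = n/2 = 22.5.
This falls in the class 36 – <41: L = 36, F = 21, f = 14, h = 5.
Median ≈ 36 + ((22.5 − 21) / 14) × 5 = 36.5357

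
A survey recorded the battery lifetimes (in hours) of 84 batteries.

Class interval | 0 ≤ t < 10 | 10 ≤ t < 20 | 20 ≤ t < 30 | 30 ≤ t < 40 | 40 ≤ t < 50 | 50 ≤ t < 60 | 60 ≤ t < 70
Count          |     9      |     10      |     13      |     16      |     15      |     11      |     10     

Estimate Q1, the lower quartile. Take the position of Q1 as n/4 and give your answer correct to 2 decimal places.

Cumulative frequencies: 9, 19, 32, 48, 63, 74, 84
n = 84; position = n/4 = 21.
This falls in the class 20 ≤ t < 30: L = 20, F = 19, f = 13, h = 10.
Lower quartile ≈ 20 + ((21 − 19) / 13) × 10 = 21.5385

21.54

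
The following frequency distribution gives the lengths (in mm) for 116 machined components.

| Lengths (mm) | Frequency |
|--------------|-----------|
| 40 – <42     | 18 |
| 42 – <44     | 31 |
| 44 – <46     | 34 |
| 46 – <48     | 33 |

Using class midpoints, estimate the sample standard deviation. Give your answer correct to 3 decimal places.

Midpoints: 41, 43, 45, 47
n = 116, Σfm = 5152, mean = 44.4138
Σfm² = 229324
Σf(m − x̄)² = Σfm² − (Σfm)²/n = 229324 − 5152²/116 = 504.1379
Sample variance = 504.1379 / 115 = 4.3838
Standard deviation = √4.3838 = 2.0938

2.094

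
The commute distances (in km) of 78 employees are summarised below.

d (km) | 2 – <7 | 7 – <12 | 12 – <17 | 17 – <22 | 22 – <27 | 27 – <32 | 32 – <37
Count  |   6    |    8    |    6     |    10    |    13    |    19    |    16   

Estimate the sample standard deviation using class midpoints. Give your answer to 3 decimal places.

Midpoints: 4.5, 9.5, 14.5, 19.5, 24.5, 29.5, 34.5
n = 78, Σfm = 1816, mean = 23.2821
Σfm² = 49289.5
Σf(m − x̄)² = Σfm² − (Σfm)²/n = 49289.5 − 1816²/78 = 7009.2949
Sample variance = 7009.2949 / 77 = 91.0298
Standard deviation = √91.0298 = 9.5410

9.541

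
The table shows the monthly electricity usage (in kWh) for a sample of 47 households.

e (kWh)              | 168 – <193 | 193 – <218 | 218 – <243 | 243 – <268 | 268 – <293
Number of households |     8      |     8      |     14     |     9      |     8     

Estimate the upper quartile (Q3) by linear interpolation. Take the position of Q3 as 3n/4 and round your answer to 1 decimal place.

257.6

Cumulative frequencies: 8, 16, 30, 39, 47
n = 47; position = 3n/4 = 35.25.
This falls in the class 243 – <268: L = 243, F = 30, f = 9, h = 25.
Upper quartile ≈ 243 + ((35.25 − 30) / 9) × 25 = 257.5833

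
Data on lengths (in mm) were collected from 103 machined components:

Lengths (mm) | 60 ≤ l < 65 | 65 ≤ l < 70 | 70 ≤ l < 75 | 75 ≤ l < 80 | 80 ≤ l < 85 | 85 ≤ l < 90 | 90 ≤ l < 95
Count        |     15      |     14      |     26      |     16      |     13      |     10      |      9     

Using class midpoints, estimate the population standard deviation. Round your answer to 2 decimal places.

9.03

Midpoints: 62.5, 67.5, 72.5, 77.5, 82.5, 87.5, 92.5
n = 103, Σfm = 7787.5, mean = 75.6068
Σfm² = 597193.75
Σf(m − x̄)² = Σfm² − (Σfm)²/n = 597193.75 − 7787.5²/103 = 8405.8252
Population variance = 8405.8252 / 103 = 81.6100
Standard deviation = √81.6100 = 9.0338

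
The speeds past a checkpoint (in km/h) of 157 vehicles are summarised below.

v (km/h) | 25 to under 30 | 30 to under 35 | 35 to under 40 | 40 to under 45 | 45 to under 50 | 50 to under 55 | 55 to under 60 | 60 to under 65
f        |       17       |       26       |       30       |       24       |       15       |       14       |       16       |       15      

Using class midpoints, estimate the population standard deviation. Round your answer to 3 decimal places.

Midpoints: 27.5, 32.5, 37.5, 42.5, 47.5, 52.5, 57.5, 62.5
n = 157, Σfm = 6762.5, mean = 43.0732
Σfm² = 309781.25
Σf(m − x̄)² = Σfm² − (Σfm)²/n = 309781.25 − 6762.5²/157 = 18498.4076
Population variance = 18498.4076 / 157 = 117.8243
Standard deviation = √117.8243 = 10.8547

10.855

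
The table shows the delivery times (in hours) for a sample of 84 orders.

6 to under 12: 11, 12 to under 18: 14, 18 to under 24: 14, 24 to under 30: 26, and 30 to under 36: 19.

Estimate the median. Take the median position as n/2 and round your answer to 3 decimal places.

24.692

Cumulative frequencies: 11, 25, 39, 65, 84
n = 84; position = n/2 = 42.
This falls in the class 24 to under 30: L = 24, F = 39, f = 26, h = 6.
Median ≈ 24 + ((42 − 39) / 26) × 6 = 24.6923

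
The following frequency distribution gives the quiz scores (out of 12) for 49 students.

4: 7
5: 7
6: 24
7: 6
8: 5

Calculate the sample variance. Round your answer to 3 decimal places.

Values: 4, 5, 6, 7, 8
n = 49, Σfx = 289, mean = 5.8980
Σfx² = 1765
Σf(x − x̄)² = Σfx² − (Σfx)²/n = 1765 − 289²/49 = 60.4898
Sample variance = 60.4898 / 48 = 1.2602

1.260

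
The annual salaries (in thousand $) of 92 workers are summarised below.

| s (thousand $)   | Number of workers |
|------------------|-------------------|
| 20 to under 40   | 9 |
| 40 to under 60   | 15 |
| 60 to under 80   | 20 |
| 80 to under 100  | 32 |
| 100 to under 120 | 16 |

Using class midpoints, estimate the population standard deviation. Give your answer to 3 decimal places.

24.366

Midpoints: 30, 50, 70, 90, 110
n = 92, Σfm = 7060, mean = 76.7391
Σfm² = 596400
Σf(m − x̄)² = Σfm² − (Σfm)²/n = 596400 − 7060²/92 = 54621.7391
Population variance = 54621.7391 / 92 = 593.7146
Standard deviation = √593.7146 = 24.3663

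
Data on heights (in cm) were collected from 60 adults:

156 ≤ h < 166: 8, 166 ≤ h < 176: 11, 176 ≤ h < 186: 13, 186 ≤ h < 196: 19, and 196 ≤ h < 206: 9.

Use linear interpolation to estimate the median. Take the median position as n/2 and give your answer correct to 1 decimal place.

Cumulative frequencies: 8, 19, 32, 51, 60
n = 60; position = n/2 = 30.
This falls in the class 176 ≤ h < 186: L = 176, F = 19, f = 13, h = 10.
Median ≈ 176 + ((30 − 19) / 13) × 10 = 184.4615

184.5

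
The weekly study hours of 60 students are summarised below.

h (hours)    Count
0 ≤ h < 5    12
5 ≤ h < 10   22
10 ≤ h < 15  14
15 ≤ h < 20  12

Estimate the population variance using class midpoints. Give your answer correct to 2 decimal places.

Midpoints: 2.5, 7.5, 12.5, 17.5
n = 60, Σfm = 580, mean = 9.6667
Σfm² = 7175
Σf(m − x̄)² = Σfm² − (Σfm)²/n = 7175 − 580²/60 = 1568.3333
Population variance = 1568.3333 / 60 = 26.1389

26.14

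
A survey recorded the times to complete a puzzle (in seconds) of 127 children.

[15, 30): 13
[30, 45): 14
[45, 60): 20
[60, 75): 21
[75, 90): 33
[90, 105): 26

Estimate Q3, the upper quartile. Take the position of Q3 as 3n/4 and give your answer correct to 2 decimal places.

Cumulative frequencies: 13, 27, 47, 68, 101, 127
n = 127; position = 3n/4 = 95.25.
This falls in the class [75, 90): L = 75, F = 68, f = 33, h = 15.
Upper quartile ≈ 75 + ((95.25 − 68) / 33) × 15 = 87.3864

87.39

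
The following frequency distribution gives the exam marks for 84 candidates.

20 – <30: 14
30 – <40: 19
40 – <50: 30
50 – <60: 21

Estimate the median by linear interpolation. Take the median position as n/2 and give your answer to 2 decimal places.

Cumulative frequencies: 14, 33, 63, 84
n = 84; position = n/2 = 42.
This falls in the class 40 – <50: L = 40, F = 33, f = 30, h = 10.
Median ≈ 40 + ((42 − 33) / 30) × 10 = 43.0000

43.00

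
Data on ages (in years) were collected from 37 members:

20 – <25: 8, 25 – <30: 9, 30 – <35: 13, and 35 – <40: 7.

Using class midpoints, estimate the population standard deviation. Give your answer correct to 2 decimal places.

5.15

Midpoints: 22.5, 27.5, 32.5, 37.5
n = 37, Σfm = 1112.5, mean = 30.0676
Σfm² = 34431.25
Σf(m − x̄)² = Σfm² − (Σfm)²/n = 34431.25 − 1112.5²/37 = 981.0811
Population variance = 981.0811 / 37 = 26.5157
Standard deviation = √26.5157 = 5.1493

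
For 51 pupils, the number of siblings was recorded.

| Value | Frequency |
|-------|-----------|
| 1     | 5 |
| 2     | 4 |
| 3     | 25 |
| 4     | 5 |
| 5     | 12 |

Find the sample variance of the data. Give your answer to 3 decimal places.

1.452

Values: 1, 2, 3, 4, 5
n = 51, Σfx = 168, mean = 3.2941
Σfx² = 626
Σf(x − x̄)² = Σfx² − (Σfx)²/n = 626 − 168²/51 = 72.5882
Sample variance = 72.5882 / 50 = 1.4518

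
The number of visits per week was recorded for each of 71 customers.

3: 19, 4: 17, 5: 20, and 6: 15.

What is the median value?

4

Cumulative frequencies: 19, 36, 56, 71
n = 71, so the median is the value in position (n+1)/2 = 36.
Position 36 falls at value 4.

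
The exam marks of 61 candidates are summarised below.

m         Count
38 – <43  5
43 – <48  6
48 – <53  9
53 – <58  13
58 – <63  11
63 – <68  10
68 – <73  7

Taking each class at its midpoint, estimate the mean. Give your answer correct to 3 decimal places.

Midpoints: 40.5, 45.5, 50.5, 55.5, 60.5, 65.5, 70.5
Σfm = 5×40.5 + 6×45.5 + 9×50.5 + 13×55.5 + 11×60.5 + 10×65.5 + 7×70.5 = 3465.5
n = Σf = 61
Mean = 3465.5 / 61 = 56.8115

56.811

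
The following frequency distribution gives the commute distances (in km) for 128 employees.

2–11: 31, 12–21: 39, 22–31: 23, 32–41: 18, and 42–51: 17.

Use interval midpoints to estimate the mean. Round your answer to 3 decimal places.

Midpoints: 6.5, 16.5, 26.5, 36.5, 46.5
Σfm = 31×6.5 + 39×16.5 + 23×26.5 + 18×36.5 + 17×46.5 = 2902
n = Σf = 128
Mean = 2902 / 128 = 22.6719

22.672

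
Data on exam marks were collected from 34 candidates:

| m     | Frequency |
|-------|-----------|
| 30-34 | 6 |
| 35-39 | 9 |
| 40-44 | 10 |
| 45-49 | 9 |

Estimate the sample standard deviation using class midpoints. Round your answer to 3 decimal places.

5.349

Midpoints: 32, 37, 42, 47
n = 34, Σfm = 1368, mean = 40.2353
Σfm² = 55986
Σf(m − x̄)² = Σfm² − (Σfm)²/n = 55986 − 1368²/34 = 944.1176
Sample variance = 944.1176 / 33 = 28.6096
Standard deviation = √28.6096 = 5.3488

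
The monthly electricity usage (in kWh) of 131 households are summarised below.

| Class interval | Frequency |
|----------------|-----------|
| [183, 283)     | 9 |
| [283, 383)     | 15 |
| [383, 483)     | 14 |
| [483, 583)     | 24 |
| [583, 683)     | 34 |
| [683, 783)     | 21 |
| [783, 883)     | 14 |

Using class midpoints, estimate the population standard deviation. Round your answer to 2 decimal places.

170.79

Midpoints: 233, 333, 433, 533, 633, 733, 833
n = 131, Σfm = 74523, mean = 568.8779
Σfm² = 46215859
Σf(m − x̄)² = Σfm² − (Σfm)²/n = 46215859 − 74523²/131 = 3821374.0458
Population variance = 3821374.0458 / 131 = 29170.7942
Standard deviation = √29170.7942 = 170.7946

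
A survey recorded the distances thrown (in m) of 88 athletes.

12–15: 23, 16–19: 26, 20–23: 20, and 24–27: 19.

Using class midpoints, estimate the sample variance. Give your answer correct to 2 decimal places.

Midpoints: 13.5, 17.5, 21.5, 25.5
n = 88, Σfm = 1680, mean = 19.0909
Σfm² = 33754
Σf(m − x̄)² = Σfm² − (Σfm)²/n = 33754 − 1680²/88 = 1681.2727
Sample variance = 1681.2727 / 87 = 19.3250

19.32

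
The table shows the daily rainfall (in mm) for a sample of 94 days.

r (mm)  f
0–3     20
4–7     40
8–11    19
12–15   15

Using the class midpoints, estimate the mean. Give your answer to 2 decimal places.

Midpoints: 1.5, 5.5, 9.5, 13.5
Σfm = 20×1.5 + 40×5.5 + 19×9.5 + 15×13.5 = 633
n = Σf = 94
Mean = 633 / 94 = 6.7340

6.73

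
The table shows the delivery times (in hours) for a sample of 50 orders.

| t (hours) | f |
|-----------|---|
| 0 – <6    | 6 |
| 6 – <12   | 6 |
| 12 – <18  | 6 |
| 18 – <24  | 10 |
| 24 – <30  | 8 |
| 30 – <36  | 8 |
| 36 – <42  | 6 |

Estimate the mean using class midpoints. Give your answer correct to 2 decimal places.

Midpoints: 3, 9, 15, 21, 27, 33, 39
Σfm = 6×3 + 6×9 + 6×15 + 10×21 + 8×27 + 8×33 + 6×39 = 1086
n = Σf = 50
Mean = 1086 / 50 = 21.7200

21.72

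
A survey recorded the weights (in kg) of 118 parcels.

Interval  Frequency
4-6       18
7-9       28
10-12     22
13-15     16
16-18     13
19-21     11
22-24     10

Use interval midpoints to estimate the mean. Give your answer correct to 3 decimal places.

Midpoints: 5, 8, 11, 14, 17, 20, 23
Σfm = 18×5 + 28×8 + 22×11 + 16×14 + 13×17 + 11×20 + 10×23 = 1451
n = Σf = 118
Mean = 1451 / 118 = 12.2966

12.297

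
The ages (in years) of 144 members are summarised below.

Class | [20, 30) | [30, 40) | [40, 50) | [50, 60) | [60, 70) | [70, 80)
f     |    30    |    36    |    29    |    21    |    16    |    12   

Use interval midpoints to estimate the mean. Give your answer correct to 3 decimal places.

Midpoints: 25, 35, 45, 55, 65, 75
Σfm = 30×25 + 36×35 + 29×45 + 21×55 + 16×65 + 12×75 = 6410
n = Σf = 144
Mean = 6410 / 144 = 44.5139

44.514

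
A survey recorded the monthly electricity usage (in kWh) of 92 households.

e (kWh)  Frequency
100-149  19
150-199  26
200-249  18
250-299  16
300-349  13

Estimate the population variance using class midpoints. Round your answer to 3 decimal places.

Midpoints: 124.5, 174.5, 224.5, 274.5, 324.5
n = 92, Σfm = 19554, mean = 212.5435
Σfm² = 4567923
Σf(m − x̄)² = Σfm² − (Σfm)²/n = 4567923 − 19554²/92 = 411847.8261
Population variance = 411847.8261 / 92 = 4476.6068

4476.607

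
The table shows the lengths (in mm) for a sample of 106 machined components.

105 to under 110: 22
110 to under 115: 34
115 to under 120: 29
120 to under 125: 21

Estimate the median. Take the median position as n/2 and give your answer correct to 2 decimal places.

114.56

Cumulative frequencies: 22, 56, 85, 106
n = 106; position = n/2 = 53.
This falls in the class 110 to under 115: L = 110, F = 22, f = 34, h = 5.
Median ≈ 110 + ((53 − 22) / 34) × 5 = 114.5588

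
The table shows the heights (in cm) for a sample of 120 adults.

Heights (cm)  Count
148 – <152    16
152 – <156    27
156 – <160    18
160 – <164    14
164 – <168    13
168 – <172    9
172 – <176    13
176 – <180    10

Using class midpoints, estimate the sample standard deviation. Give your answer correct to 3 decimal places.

Midpoints: 150, 154, 158, 162, 166, 170, 174, 178
n = 120, Σfm = 19400, mean = 161.6667
Σfm² = 3145856
Σf(m − x̄)² = Σfm² − (Σfm)²/n = 3145856 − 19400²/120 = 9522.6667
Sample variance = 9522.6667 / 119 = 80.0224
Standard deviation = √80.0224 = 8.9455

8.946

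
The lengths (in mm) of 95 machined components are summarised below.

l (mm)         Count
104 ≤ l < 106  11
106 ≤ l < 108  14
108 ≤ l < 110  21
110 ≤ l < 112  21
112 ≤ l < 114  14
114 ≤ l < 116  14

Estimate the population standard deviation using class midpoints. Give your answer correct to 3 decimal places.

3.106

Midpoints: 105, 107, 109, 111, 113, 115
n = 95, Σfm = 10465, mean = 110.1579
Σfm² = 1153719
Σf(m − x̄)² = Σfm² − (Σfm)²/n = 1153719 − 10465²/95 = 916.6316
Population variance = 916.6316 / 95 = 9.6488
Standard deviation = √9.6488 = 3.1062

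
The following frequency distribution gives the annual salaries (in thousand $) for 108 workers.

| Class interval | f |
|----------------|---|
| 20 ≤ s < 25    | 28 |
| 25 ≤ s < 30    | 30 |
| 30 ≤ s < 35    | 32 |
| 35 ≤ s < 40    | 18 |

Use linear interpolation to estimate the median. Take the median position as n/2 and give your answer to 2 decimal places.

Cumulative frequencies: 28, 58, 90, 108
n = 108; position = n/2 = 54.
This falls in the class 25 ≤ s < 30: L = 25, F = 28, f = 30, h = 5.
Median ≈ 25 + ((54 − 28) / 30) × 5 = 29.3333

29.33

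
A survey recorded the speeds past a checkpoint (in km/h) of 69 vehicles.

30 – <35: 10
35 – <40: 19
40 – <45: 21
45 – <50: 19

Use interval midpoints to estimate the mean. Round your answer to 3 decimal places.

Midpoints: 32.5, 37.5, 42.5, 47.5
Σfm = 10×32.5 + 19×37.5 + 21×42.5 + 19×47.5 = 2832.5
n = Σf = 69
Mean = 2832.5 / 69 = 41.0507

41.051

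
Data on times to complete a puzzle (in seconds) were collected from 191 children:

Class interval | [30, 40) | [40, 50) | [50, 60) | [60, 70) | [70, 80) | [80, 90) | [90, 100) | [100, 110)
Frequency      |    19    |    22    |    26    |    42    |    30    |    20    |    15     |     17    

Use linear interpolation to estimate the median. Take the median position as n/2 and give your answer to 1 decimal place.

66.8

Cumulative frequencies: 19, 41, 67, 109, 139, 159, 174, 191
n = 191; position = n/2 = 95.5.
This falls in the class [60, 70): L = 60, F = 67, f = 42, h = 10.
Median ≈ 60 + ((95.5 − 67) / 42) × 10 = 66.7857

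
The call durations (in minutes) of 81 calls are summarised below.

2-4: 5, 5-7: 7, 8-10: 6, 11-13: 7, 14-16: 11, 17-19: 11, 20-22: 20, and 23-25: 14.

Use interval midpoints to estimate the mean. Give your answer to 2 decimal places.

Midpoints: 3, 6, 9, 12, 15, 18, 21, 24
Σfm = 5×3 + 7×6 + 6×9 + 7×12 + 11×15 + 11×18 + 20×21 + 14×24 = 1314
n = Σf = 81
Mean = 1314 / 81 = 16.2222

16.22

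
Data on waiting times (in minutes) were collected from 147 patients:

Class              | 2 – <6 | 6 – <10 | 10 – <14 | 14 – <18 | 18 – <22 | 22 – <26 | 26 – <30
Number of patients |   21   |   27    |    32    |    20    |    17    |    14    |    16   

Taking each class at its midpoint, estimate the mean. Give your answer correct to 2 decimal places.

Midpoints: 4, 8, 12, 16, 20, 24, 28
Σfm = 21×4 + 27×8 + 32×12 + 20×16 + 17×20 + 14×24 + 16×28 = 2128
n = Σf = 147
Mean = 2128 / 147 = 14.4762

14.48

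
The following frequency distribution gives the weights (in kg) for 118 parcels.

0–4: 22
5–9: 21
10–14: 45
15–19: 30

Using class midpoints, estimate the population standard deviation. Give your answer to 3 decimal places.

Midpoints: 2, 7, 12, 17
n = 118, Σfm = 1241, mean = 10.5169
Σfm² = 16267
Σf(m − x̄)² = Σfm² − (Σfm)²/n = 16267 − 1241²/118 = 3215.4661
Population variance = 3215.4661 / 118 = 27.2497
Standard deviation = √27.2497 = 5.2201

5.220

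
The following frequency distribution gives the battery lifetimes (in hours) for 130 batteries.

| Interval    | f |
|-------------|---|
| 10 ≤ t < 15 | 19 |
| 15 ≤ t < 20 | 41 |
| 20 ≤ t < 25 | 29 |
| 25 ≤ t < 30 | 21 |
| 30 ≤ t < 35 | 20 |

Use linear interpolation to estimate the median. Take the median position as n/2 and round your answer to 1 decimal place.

20.9

Cumulative frequencies: 19, 60, 89, 110, 130
n = 130; position = n/2 = 65.
This falls in the class 20 ≤ t < 25: L = 20, F = 60, f = 29, h = 5.
Median ≈ 20 + ((65 − 60) / 29) × 5 = 20.8621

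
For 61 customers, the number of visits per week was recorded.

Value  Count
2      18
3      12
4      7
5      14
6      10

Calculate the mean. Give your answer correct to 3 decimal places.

Values: 2, 3, 4, 5, 6
Σfx = 18×2 + 12×3 + 7×4 + 14×5 + 10×6 = 230
n = Σf = 61
Mean = 230 / 61 = 3.7705

3.770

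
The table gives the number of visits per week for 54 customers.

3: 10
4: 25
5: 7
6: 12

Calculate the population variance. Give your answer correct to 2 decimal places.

Values: 3, 4, 5, 6
n = 54, Σfx = 237, mean = 4.3889
Σfx² = 1097
Σf(x − x̄)² = Σfx² − (Σfx)²/n = 1097 − 237²/54 = 56.8333
Population variance = 56.8333 / 54 = 1.0525

1.05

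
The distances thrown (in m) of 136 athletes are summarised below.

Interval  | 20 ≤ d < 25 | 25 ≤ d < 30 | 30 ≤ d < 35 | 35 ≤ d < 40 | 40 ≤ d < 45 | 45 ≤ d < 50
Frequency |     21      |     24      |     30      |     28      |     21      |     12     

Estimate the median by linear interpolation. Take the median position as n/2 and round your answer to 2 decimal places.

Cumulative frequencies: 21, 45, 75, 103, 124, 136
n = 136; position = n/2 = 68.
This falls in the class 30 ≤ d < 35: L = 30, F = 45, f = 30, h = 5.
Median ≈ 30 + ((68 − 45) / 30) × 5 = 33.8333

33.83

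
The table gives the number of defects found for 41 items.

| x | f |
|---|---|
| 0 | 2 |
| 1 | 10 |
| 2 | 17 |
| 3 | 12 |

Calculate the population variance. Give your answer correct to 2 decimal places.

Values: 0, 1, 2, 3
n = 41, Σfx = 80, mean = 1.9512
Σfx² = 186
Σf(x − x̄)² = Σfx² − (Σfx)²/n = 186 − 80²/41 = 29.9024
Population variance = 29.9024 / 41 = 0.7293

0.73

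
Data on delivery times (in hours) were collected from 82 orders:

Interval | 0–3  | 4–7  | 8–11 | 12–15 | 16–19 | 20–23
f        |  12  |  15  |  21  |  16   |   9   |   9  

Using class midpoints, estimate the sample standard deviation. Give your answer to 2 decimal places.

6.13

Midpoints: 1.5, 5.5, 9.5, 13.5, 17.5, 21.5
n = 82, Σfm = 867, mean = 10.5732
Σfm² = 12208.5
Σf(m − x̄)² = Σfm² − (Σfm)²/n = 12208.5 − 867²/82 = 3041.5610
Sample variance = 3041.5610 / 81 = 37.5501
Standard deviation = √37.5501 = 6.1278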